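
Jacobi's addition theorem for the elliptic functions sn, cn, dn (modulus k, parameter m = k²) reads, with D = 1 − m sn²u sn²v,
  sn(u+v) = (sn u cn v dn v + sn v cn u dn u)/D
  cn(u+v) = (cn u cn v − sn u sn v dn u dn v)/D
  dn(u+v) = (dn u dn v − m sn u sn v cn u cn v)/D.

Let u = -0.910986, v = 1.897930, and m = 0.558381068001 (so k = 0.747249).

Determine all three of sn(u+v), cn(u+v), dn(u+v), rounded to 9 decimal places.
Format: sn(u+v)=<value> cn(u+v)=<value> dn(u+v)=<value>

sn(u+v)=0.791940181 cn(u+v)=0.610598681 dn(u+v)=0.806102080

sn u = -0.7525749910807234, cn u = 0.6585065548647554, dn u = 0.8268918958697057
sn v = 0.9999819421089089, cn v = 0.006009613639396088, dn v = 0.6645593263102592
m = k² = 0.558381068001
D = 1 − m·sn²u·sn²v = 0.6837616289604939
sn(u+v) = (sn u·cn v·dn v + sn v·cn u·dn u)/D = 0.5414983083741436/0.6837616289604939 = 0.7919401812549357
cn(u+v) = (cn u·cn v − sn u·sn v·dn u·dn v)/D = 0.4175039488036598/0.6837616289604939 = 0.6105986810613823
dn(u+v) = (dn u·dn v − m·sn u·sn v·cn u·cn v)/D = 0.5511816715854856/0.6837616289604939 = 0.8061020803747553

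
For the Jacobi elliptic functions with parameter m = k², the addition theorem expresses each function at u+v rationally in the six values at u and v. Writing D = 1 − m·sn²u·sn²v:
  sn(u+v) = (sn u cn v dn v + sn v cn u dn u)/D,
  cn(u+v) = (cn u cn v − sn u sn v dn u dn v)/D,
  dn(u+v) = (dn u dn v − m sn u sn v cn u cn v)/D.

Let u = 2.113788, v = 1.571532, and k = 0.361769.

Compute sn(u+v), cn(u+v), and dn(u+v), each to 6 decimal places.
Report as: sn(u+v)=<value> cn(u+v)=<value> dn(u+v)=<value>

sn(u+v)=-0.417694 cn(u+v)=-0.908588 dn(u+v)=0.988517

sn u = 0.897522259557303, cn u = -0.4409691526616723, dn u = 0.9458185252538669
sn v = 0.9986938879579491, cn v = 0.05109323003525479, dn v = 0.9324509890208506
m = k² = 0.130876809361
D = 1 − m·sn²u·sn²v = 0.8948479026392551
sn(u+v) = (sn u·cn v·dn v + sn v·cn u·dn u)/D = -0.373772349383343/0.8948479026392551 = -0.4176937201070066
cn(u+v) = (cn u·cn v − sn u·sn v·dn u·dn v)/D = -0.8130479688765787/0.8948479026392551 = -0.9085878912813937
dn(u+v) = (dn u·dn v − m·sn u·sn v·cn u·cn v)/D = 0.8845725089219226/0.8948479026392551 = 0.9885171617578514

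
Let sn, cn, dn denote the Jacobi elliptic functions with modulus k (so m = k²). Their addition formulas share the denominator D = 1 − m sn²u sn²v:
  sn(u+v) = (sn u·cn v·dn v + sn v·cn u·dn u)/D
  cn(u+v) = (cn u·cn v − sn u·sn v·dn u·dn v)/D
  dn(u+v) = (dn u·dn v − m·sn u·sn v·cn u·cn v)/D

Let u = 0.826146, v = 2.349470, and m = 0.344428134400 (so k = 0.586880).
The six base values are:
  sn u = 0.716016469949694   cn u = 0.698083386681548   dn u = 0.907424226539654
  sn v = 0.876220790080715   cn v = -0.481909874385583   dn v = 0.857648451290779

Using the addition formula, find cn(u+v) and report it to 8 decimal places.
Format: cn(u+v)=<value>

m = k² = 0.3444281344
D = 1 − m·sn²u·sn²v = 0.8644274544606159
cn(u+v) = (cn u·cn v − sn u·sn v·dn u·dn v)/D = -0.8246790069935141/0.8644274544606159 = -0.9540176017524756

cn(u+v)=-0.95401760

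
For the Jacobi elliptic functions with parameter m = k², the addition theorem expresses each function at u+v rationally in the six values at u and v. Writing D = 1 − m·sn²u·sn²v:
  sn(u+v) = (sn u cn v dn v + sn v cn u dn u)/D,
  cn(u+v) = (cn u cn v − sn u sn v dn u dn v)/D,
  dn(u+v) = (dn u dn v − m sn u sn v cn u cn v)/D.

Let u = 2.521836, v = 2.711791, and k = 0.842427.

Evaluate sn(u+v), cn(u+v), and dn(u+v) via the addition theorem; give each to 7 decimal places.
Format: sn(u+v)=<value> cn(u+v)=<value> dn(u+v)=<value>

sn(u+v)=-0.8099771 cn(u+v)=-0.5864615 dn(u+v)=0.7310288

sn u = 0.9718466312158402, cn u = -0.2356143573605452, dn u = 0.5742074491158101
sn v = 0.9392825487862317, cn v = -0.3431447122507359, dn v = 0.6114578819143337
m = k² = 0.709683250329
D = 1 − m·sn²u·sn²v = 0.4086392043914357
sn(u+v) = (sn u·cn v·dn v + sn v·cn u·dn u)/D = -0.3309884031418787/0.4086392043914357 = -0.8099771132698876
cn(u+v) = (cn u·cn v − sn u·sn v·dn u·dn v)/D = -0.2396511555391602/0.4086392043914357 = -0.5864614872086484
dn(u+v) = (dn u·dn v − m·sn u·sn v·cn u·cn v)/D = 0.2987270342711815/0.4086392043914357 = 0.7310288172571684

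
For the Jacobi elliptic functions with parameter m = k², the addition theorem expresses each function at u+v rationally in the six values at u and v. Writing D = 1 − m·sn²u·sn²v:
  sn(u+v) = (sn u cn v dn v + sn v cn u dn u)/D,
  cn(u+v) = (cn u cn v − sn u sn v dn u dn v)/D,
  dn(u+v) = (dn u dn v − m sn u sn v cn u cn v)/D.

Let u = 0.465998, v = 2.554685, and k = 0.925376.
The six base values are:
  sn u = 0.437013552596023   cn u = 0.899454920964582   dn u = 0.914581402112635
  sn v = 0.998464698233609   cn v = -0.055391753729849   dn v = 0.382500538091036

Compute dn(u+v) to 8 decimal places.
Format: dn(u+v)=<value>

m = k² = 0.856320741376
D = 1 − m·sn²u·sn²v = 0.8369609247388524
dn(u+v) = (dn u·dn v − m·sn u·sn v·cn u·cn v)/D = 0.3684439740530185/0.8369609247388524 = 0.4402164583346349

dn(u+v)=0.44021646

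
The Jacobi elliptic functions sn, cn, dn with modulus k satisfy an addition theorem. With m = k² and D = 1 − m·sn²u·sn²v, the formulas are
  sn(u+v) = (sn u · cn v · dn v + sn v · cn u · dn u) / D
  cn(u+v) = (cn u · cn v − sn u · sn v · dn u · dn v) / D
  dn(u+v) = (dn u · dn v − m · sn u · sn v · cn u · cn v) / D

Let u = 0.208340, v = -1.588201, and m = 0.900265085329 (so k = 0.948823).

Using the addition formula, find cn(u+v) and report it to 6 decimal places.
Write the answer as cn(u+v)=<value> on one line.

cn(u+v)=0.446484

sn u = 0.2055223231933547, cn u = 0.9786524279176986, dn u = 0.980802385881236
sn v = -0.9358588729266064, cn v = 0.3523750416311319, dn v = 0.4599121468272762
m = k² = 0.900265085329
D = 1 − m·sn²u·sn²v = 0.9666950233970867
cn(u+v) = (cn u·cn v − sn u·sn v·dn u·dn v)/D = 0.4316139312258211/0.9666950233970867 = 0.4464840728248253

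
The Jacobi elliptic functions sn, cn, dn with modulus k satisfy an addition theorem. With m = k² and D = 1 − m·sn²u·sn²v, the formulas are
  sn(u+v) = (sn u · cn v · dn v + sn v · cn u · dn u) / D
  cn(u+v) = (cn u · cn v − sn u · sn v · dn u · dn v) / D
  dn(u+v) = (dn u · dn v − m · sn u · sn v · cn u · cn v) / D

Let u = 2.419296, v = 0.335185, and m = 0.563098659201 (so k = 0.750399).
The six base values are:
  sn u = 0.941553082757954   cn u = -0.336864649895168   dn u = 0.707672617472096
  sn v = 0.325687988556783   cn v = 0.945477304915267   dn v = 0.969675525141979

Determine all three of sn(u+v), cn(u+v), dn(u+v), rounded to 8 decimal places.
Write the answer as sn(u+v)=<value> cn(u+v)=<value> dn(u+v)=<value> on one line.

m = k² = 0.563098659201
D = 1 − m·sn²u·sn²v = 0.9470485817794989
sn(u+v) = (sn u·cn v·dn v + sn v·cn u·dn u)/D = 0.7855809826432455/0.9470485817794989 = 0.8295044179963221
cn(u+v) = (cn u·cn v − sn u·sn v·dn u·dn v)/D = -0.5289267775031181/0.9470485817794989 = -0.5585001526629898
dn(u+v) = (dn u·dn v − m·sn u·sn v·cn u·cn v)/D = 0.7412096387366857/0.9470485817794989 = 0.7826521817328072

sn(u+v)=0.82950442 cn(u+v)=-0.55850015 dn(u+v)=0.78265218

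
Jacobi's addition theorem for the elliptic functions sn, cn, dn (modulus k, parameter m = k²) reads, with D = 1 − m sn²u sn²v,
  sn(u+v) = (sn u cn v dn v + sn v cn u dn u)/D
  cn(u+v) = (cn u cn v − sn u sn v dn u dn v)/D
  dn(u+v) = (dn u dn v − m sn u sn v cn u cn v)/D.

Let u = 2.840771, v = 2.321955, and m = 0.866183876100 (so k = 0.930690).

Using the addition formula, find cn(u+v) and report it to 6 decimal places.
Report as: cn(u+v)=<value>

cn(u+v)=-0.962189

sn u = 0.9888793638654606, cn u = -0.1487198834085137, dn u = 0.3911189532880449
sn v = 0.9990336997873734, cn v = 0.04395073024595076, dn v = 0.368088715447979
m = k² = 0.8661838761
D = 1 − m·sn²u·sn²v = 0.1546102074613736
cn(u+v) = (cn u·cn v − sn u·sn v·dn u·dn v)/D = -0.1487642540299726/0.1546102074613736 = -0.9621890848774553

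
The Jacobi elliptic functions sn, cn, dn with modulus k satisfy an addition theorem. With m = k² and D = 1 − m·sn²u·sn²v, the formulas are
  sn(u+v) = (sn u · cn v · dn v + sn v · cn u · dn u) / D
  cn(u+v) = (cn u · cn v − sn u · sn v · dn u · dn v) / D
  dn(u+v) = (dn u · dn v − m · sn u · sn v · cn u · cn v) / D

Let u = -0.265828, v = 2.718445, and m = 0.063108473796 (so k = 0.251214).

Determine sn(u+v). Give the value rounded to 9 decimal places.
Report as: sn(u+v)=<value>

sn u = -0.2625203473782706, cn u = 0.9649264568931625, dn u = 0.9978230091319164
sn v = 0.4559858170591003, cn v = -0.8899870418387813, dn v = 0.993417481564626
m = k² = 0.063108473796
D = 1 − m·sn²u·sn²v = 0.9990956921784451
sn(u+v) = (sn u·cn v·dn v + sn v·cn u·dn u)/D = 0.6711366882913705/0.9990956921784451 = 0.6717441517819107

sn(u+v)=0.671744152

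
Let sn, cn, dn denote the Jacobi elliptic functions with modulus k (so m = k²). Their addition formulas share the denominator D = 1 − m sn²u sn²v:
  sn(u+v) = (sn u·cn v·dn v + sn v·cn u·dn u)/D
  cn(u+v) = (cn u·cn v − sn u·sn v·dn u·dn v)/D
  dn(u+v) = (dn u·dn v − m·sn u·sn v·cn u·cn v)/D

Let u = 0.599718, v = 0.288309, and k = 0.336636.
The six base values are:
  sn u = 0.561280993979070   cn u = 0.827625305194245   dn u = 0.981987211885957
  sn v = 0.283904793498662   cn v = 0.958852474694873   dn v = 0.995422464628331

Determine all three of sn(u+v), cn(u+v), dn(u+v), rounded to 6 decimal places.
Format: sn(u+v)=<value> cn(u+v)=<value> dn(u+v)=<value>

sn(u+v)=0.768668 cn(u+v)=0.639647 dn(u+v)=0.965941

m = k² = 0.113323796496
D = 1 − m·sn²u·sn²v = 0.9971224211087905
sn(u+v) = (sn u·cn v·dn v + sn v·cn u·dn u)/D = 0.7664564904734681/0.9971224211087905 = 0.7686683944195898
cn(u+v) = (cn u·cn v − sn u·sn v·dn u·dn v)/D = 0.6378068444983565/0.9971224211087905 = 0.639647480586307
dn(u+v) = (dn u·dn v − m·sn u·sn v·cn u·cn v)/D = 0.9631616838706183/0.9971224211087905 = 0.9659412560391449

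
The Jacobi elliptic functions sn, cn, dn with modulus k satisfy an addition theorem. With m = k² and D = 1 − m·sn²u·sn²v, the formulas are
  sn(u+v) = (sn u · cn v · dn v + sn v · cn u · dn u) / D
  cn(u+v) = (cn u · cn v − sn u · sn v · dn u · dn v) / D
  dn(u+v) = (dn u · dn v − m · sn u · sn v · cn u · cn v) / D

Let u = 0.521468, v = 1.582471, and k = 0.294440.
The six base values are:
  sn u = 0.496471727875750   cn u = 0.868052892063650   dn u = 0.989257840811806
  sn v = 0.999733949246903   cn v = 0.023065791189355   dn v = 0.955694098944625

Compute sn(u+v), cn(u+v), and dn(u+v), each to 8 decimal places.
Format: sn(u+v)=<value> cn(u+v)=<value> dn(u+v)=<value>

m = k² = 0.0866949136
D = 1 − m·sn²u·sn²v = 0.9786424445319339
sn(u+v) = (sn u·cn v·dn v + sn v·cn u·dn u)/D = 0.8694438080432484/0.9786424445319339 = 0.8884182500985708
cn(u+v) = (cn u·cn v − sn u·sn v·dn u·dn v)/D = -0.4492310083851006/0.9786424445319339 = -0.459034871106535
dn(u+v) = (dn u·dn v − m·sn u·sn v·cn u·cn v)/D = 0.9445663176295763/0.9786424445319339 = 0.9651802074468009

sn(u+v)=0.88841825 cn(u+v)=-0.45903487 dn(u+v)=0.96518021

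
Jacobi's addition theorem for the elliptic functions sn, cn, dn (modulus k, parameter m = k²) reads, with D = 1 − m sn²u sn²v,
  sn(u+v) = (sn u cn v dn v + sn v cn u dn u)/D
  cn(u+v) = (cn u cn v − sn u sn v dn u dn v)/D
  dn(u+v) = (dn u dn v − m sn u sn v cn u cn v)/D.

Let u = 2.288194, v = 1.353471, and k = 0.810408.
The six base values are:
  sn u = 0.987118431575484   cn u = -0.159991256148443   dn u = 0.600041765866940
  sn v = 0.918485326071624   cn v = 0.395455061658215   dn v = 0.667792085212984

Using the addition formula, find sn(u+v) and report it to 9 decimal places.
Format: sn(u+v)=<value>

m = k² = 0.656761126464
D = 1 − m·sn²u·sn²v = 0.4601284943668494
sn(u+v) = (sn u·cn v·dn v + sn v·cn u·dn u)/D = 0.1725040628470757/0.4601284943668494 = 0.3749041082196973

sn(u+v)=0.374904108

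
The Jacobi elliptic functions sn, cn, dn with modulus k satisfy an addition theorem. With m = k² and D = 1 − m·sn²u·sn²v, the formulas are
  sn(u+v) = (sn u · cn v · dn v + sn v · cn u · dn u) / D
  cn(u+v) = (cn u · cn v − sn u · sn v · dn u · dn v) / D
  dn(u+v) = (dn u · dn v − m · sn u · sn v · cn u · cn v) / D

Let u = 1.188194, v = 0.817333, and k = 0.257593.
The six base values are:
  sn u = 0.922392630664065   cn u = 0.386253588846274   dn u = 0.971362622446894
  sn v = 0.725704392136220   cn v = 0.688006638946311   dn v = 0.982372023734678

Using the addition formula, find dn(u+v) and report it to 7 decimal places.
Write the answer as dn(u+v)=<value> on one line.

m = k² = 0.066354153649
D = 1 − m·sn²u·sn²v = 0.9702683325672669
dn(u+v) = (dn u·dn v − m·sn u·sn v·cn u·cn v)/D = 0.942436018395406/0.9702683325672669 = 0.9713148278288972

dn(u+v)=0.9713148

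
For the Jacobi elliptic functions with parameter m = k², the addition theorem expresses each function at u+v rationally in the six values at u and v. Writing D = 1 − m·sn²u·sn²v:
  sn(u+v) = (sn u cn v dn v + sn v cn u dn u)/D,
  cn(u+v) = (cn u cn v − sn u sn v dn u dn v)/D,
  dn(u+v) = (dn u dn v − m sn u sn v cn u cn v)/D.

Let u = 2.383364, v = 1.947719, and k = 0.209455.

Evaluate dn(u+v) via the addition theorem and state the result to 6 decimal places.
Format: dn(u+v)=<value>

sn u = 0.7105954051584316, cn u = -0.7036008599822234, dn u = 0.9888616288557819
sn v = 0.9388192727874187, cn v = -0.3444101813868201, dn v = 0.9804756787974012
m = k² = 0.043871397025
D = 1 − m·sn²u·sn²v = 0.9804750357620668
dn(u+v) = (dn u·dn v − m·sn u·sn v·cn u·cn v)/D = 0.9624624588088262/0.9804750357620668 = 0.9816287245506048

dn(u+v)=0.981629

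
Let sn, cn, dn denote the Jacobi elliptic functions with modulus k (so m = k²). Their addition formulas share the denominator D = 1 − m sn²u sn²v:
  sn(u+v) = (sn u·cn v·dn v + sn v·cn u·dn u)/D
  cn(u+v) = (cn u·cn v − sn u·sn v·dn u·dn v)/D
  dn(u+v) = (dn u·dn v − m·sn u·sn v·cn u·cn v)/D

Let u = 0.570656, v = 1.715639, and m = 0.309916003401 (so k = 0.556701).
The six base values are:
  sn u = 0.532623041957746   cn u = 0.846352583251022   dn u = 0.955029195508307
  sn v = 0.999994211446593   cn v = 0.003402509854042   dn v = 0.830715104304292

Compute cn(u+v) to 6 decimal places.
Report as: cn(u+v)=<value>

cn(u+v)=-0.460132

m = k² = 0.309916003401
D = 1 − m·sn²u·sn²v = 0.9120817821206818
cn(u+v) = (cn u·cn v − sn u·sn v·dn u·dn v)/D = -0.4196781443602707/0.9120817821206818 = -0.4601321423003065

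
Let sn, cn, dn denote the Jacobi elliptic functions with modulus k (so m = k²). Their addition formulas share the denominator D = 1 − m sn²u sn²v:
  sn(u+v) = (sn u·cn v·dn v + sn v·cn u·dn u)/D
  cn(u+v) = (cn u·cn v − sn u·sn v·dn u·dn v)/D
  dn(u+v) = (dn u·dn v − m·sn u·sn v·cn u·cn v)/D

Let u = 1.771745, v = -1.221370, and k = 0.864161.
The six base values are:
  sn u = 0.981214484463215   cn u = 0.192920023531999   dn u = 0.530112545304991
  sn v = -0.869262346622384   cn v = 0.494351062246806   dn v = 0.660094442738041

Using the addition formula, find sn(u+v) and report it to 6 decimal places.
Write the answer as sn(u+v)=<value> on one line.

m = k² = 0.746774233921
D = 1 − m·sn²u·sn²v = 0.4567259488893015
sn(u+v) = (sn u·cn v·dn v + sn v·cn u·dn u)/D = 0.2312894565960768/0.4567259488893015 = 0.506407523282929

sn(u+v)=0.506408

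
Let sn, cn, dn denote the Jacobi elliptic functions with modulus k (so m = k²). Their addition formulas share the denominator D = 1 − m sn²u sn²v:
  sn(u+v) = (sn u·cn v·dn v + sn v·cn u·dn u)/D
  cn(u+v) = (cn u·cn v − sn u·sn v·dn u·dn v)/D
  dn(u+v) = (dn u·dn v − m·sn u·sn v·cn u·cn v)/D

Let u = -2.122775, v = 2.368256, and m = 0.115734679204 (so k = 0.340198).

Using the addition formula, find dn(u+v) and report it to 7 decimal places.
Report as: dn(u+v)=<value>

sn u = -0.889062425367198, cn u = -0.4577859803447409, dn u = 0.9531629485493224
sn v = 0.7576856420410112, cn v = -0.6526196961821644, dn v = 0.9662081368064614
m = k² = 0.115734679204
D = 1 − m·sn²u·sn²v = 0.9474822466476813
dn(u+v) = (dn u·dn v − m·sn u·sn v·cn u·cn v)/D = 0.9442458346326346/0.9474822466476813 = 0.9965841977234956

dn(u+v)=0.9965842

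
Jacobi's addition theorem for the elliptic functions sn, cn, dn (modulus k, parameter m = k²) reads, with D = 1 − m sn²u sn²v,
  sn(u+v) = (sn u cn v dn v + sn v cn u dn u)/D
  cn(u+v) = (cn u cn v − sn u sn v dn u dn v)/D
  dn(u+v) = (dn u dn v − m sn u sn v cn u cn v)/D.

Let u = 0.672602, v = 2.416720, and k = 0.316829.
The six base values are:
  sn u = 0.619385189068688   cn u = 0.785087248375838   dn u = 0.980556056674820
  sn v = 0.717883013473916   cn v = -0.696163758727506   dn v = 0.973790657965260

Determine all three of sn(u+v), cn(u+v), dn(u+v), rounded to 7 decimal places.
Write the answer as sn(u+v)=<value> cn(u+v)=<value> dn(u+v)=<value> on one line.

m = k² = 0.100380615241
D = 1 − m·sn²u·sn²v = 0.9801537325392117
sn(u+v) = (sn u·cn v·dn v + sn v·cn u·dn u)/D = 0.1327499548578143/0.9801537325392117 = 0.1354378914763797
cn(u+v) = (cn u·cn v − sn u·sn v·dn u·dn v)/D = -0.9711224376440886/0.9801537325392117 = -0.9907858383891205
dn(u+v) = (dn u·dn v − m·sn u·sn v·cn u·cn v)/D = 0.979250926447232/0.9801537325392117 = 0.9990789137846357

sn(u+v)=0.1354379 cn(u+v)=-0.9907858 dn(u+v)=0.9990789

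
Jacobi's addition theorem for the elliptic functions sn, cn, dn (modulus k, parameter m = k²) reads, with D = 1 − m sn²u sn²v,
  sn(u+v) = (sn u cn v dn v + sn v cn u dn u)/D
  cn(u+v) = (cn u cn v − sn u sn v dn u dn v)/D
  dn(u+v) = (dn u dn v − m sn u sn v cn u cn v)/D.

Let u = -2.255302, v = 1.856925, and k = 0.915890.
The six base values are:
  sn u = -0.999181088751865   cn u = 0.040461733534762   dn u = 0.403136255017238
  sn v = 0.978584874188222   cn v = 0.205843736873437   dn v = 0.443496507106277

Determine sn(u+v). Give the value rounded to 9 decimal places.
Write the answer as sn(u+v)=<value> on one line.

sn(u+v)=-0.380062173

m = k² = 0.8388544921
D = 1 − m·sn²u·sn²v = 0.1980042936813103
sn(u+v) = (sn u·cn v·dn v + sn v·cn u·dn u)/D = -0.07525394216443048/0.1980042936813103 = -0.3800621732251544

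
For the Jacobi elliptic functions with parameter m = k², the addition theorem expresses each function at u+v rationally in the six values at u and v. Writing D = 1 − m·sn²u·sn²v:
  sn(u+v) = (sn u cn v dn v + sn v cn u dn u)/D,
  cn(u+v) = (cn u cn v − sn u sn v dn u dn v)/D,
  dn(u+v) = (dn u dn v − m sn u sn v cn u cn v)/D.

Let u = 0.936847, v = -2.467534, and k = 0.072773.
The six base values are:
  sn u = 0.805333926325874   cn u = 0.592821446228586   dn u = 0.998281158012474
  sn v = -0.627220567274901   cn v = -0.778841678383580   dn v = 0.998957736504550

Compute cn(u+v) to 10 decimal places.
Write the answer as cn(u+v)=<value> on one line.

cn(u+v)=0.0420710099

m = k² = 0.005295909529
D = 1 − m·sn²u·sn²v = 0.9986487580202502
cn(u+v) = (cn u·cn v − sn u·sn v·dn u·dn v)/D = 0.04201416174289629/0.9986487580202502 = 0.04207100985754627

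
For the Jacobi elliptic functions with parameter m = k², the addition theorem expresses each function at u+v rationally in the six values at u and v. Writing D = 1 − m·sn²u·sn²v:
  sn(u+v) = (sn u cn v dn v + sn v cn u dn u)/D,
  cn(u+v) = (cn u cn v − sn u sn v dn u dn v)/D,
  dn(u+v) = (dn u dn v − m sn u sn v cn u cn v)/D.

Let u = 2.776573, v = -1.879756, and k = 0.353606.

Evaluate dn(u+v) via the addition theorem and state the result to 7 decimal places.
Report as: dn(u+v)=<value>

sn u = 0.4517415511752607, cn u = -0.8921488502160216, dn u = 0.9871593611405345
sn v = -0.9713730600392623, cn v = -0.2375592099455621, dn v = 0.9391587691036254
m = k² = 0.125037203236
D = 1 − m·sn²u·sn²v = 0.9759236062140991
dn(u+v) = (dn u·dn v − m·sn u·sn v·cn u·cn v)/D = 0.9387278929998344/0.9759236062140991 = 0.9618866548801313

dn(u+v)=0.9618867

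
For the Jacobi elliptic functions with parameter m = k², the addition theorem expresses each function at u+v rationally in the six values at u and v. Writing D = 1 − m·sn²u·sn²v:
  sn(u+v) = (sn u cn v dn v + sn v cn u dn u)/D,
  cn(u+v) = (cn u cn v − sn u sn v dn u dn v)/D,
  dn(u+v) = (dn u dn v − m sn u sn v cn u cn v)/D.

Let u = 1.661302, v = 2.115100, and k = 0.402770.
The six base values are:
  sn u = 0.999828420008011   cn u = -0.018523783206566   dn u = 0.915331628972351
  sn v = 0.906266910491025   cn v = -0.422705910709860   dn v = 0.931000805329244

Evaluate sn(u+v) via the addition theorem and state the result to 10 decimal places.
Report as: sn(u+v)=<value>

m = k² = 0.1622236729
D = 1 − m·sn²u·sn²v = 0.8668082173797586
sn(u+v) = (sn u·cn v·dn v + sn v·cn u·dn u)/D = -0.4088381419714292/0.8668082173797586 = -0.4716592826118912

sn(u+v)=-0.4716592826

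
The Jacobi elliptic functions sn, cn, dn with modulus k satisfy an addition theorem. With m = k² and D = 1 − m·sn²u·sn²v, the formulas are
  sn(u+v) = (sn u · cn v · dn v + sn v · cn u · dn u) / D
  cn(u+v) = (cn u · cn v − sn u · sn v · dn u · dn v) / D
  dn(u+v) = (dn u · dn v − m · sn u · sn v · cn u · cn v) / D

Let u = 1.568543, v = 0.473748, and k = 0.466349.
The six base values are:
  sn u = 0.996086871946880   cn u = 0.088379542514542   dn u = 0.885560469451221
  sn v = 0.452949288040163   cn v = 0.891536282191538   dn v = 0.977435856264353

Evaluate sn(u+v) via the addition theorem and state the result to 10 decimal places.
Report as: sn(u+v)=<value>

m = k² = 0.217481389801
D = 1 − m·sn²u·sn²v = 0.9557293707481601
sn(u+v) = (sn u·cn v·dn v + sn v·cn u·dn u)/D = 0.9034598235839457/0.9557293707481601 = 0.9453092593321717

sn(u+v)=0.9453092593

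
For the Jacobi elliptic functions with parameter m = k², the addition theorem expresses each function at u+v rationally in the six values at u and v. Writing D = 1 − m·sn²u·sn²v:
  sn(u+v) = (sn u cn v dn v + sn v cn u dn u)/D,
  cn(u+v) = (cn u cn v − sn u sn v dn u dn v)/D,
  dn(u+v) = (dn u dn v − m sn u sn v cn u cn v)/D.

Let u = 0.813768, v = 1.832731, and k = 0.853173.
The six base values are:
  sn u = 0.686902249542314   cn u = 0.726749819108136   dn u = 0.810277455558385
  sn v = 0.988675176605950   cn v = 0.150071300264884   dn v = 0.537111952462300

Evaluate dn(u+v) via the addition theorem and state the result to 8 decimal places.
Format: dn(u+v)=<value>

m = k² = 0.727904167929
D = 1 − m·sn²u·sn²v = 0.6642845381773018
dn(u+v) = (dn u·dn v − m·sn u·sn v·cn u·cn v)/D = 0.3812952346515304/0.6642845381773018 = 0.5739938426050799

dn(u+v)=0.57399384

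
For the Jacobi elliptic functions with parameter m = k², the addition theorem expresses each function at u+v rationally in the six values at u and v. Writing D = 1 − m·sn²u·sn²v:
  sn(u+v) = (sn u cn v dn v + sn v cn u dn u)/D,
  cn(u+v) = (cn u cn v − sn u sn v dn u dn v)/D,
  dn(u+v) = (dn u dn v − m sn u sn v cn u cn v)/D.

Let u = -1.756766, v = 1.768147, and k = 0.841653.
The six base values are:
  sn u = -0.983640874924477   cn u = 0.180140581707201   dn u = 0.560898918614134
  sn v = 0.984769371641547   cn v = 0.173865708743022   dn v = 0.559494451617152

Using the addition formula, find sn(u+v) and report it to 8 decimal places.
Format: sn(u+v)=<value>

sn(u+v)=0.01138058

m = k² = 0.708379772409
D = 1 − m·sn²u·sn²v = 0.3353265189709958
sn(u+v) = (sn u·cn v·dn v + sn v·cn u·dn u)/D = 0.003816210370466333/0.3353265189709958 = 0.01138058028388866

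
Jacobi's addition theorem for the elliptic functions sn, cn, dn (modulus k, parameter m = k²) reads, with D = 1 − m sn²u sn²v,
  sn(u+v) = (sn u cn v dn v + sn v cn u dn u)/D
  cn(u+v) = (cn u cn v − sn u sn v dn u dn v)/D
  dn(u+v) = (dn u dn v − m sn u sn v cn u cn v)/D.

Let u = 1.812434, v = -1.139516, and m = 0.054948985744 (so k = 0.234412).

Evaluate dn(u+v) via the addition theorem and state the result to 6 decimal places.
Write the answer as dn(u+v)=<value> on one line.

sn u = 0.9773277748962323, cn u = -0.2117319541693682, dn u = 0.9734035136511257
sn v = -0.9040200905185498, cn v = 0.4274899717406631, dn v = 0.9772885007488383
m = k² = 0.054948985744
D = 1 − m·sn²u·sn²v = 0.957106021737641
dn(u+v) = (dn u·dn v − m·sn u·sn v·cn u·cn v)/D = 0.9469017540232645/0.957106021737641 = 0.9893384144675524

dn(u+v)=0.989338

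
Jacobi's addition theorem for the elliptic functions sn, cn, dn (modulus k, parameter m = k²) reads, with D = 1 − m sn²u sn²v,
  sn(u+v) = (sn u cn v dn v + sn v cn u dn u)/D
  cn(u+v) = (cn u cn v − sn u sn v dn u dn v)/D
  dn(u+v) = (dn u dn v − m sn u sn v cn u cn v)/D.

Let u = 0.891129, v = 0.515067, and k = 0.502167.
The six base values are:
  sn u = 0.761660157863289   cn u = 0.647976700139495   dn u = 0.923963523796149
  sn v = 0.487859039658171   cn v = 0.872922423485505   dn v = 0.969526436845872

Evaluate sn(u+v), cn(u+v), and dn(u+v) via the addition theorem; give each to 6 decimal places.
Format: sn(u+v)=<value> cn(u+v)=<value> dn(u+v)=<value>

m = k² = 0.252171695889
D = 1 − m·sn²u·sn²v = 0.9651817027132457
sn(u+v) = (sn u·cn v·dn v + sn v·cn u·dn u)/D = 0.9366938075613402/0.9651817027132457 = 0.9704844227031838
cn(u+v) = (cn u·cn v − sn u·sn v·dn u·dn v)/D = 0.2327669008443408/0.9651817027132457 = 0.2411638142227563
dn(u+v) = (dn u·dn v − m·sn u·sn v·cn u·cn v)/D = 0.8428057078764251/0.9651817027132457 = 0.8732093713620901

sn(u+v)=0.970484 cn(u+v)=0.241164 dn(u+v)=0.873209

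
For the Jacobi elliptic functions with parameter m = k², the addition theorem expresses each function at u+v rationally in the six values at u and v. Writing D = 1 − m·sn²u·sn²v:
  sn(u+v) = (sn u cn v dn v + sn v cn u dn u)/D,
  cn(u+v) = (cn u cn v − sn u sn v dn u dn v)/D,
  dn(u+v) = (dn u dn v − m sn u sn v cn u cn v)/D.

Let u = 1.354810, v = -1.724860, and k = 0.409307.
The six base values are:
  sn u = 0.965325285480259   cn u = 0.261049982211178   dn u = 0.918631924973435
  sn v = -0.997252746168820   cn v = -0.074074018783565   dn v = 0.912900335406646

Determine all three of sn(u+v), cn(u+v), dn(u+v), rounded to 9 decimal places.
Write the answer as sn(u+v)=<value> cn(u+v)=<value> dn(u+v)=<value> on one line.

m = k² = 0.167532220249
D = 1 − m·sn²u·sn²v = 0.8447412125014618
sn(u+v) = (sn u·cn v·dn v + sn v·cn u·dn u)/D = -0.3044274481278091/0.8447412125014618 = -0.3603795382805267
cn(u+v) = (cn u·cn v − sn u·sn v·dn u·dn v)/D = 0.7879794698625276/0.8447412125014618 = 0.9328057613397949
dn(u+v) = (dn u·dn v − m·sn u·sn v·cn u·cn v)/D = 0.8355007409516587/0.8447412125014618 = 0.9890611806159663

sn(u+v)=-0.360379538 cn(u+v)=0.932805761 dn(u+v)=0.989061181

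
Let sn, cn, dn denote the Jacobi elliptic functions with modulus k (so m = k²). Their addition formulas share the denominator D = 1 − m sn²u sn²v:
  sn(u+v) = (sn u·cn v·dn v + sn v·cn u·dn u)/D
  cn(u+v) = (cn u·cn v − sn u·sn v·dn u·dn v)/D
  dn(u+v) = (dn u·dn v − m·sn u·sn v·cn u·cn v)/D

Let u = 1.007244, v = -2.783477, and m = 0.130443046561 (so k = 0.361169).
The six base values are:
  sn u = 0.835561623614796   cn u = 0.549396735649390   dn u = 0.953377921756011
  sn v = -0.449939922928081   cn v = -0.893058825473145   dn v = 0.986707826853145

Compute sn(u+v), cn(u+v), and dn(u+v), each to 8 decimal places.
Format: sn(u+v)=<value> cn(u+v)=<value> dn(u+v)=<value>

sn(u+v)=-0.99021418 cn(u+v)=-0.13955598 dn(u+v)=0.93386158

m = k² = 0.130443046561
D = 1 − m·sn²u·sn²v = 0.9815631397900466
sn(u+v) = (sn u·cn v·dn v + sn v·cn u·dn u)/D = -0.9719577428567551/0.9815631397900466 = -0.9902141833327746
cn(u+v) = (cn u·cn v − sn u·sn v·dn u·dn v)/D = -0.1369830044030884/0.9815631397900466 = -0.1395559784695956
dn(u+v) = (dn u·dn v − m·sn u·sn v·cn u·cn v)/D = 0.9166441018629087/0.9815631397900466 = 0.9338615772175146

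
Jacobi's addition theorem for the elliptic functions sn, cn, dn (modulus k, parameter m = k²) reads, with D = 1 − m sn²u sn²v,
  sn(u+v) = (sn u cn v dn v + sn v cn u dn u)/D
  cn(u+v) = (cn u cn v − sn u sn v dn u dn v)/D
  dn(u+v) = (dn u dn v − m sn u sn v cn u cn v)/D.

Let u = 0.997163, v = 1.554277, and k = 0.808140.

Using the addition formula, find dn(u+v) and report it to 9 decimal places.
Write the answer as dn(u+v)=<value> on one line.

sn u = 0.789272790371806, cn u = 0.6140427203205842, dn u = 0.7701664875705045
sn v = 0.9623266425179809, cn v = 0.2718959968445107, dn v = 0.6286422089510745
m = k² = 0.6530902596
D = 1 − m·sn²u·sn²v = 0.6232333202245529
dn(u+v) = (dn u·dn v − m·sn u·sn v·cn u·cn v)/D = 0.401341255557194/0.6232333202245529 = 0.6439663004740977

dn(u+v)=0.643966300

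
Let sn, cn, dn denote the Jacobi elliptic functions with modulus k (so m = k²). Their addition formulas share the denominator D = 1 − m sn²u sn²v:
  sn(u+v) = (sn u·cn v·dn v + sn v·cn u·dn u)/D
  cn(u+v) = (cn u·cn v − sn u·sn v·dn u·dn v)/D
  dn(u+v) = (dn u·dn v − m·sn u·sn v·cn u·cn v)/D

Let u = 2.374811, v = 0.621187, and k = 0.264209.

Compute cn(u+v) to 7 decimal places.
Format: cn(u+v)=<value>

cn(u+v)=-0.9795492

sn u = 0.7299160096511344, cn u = -0.6835368452797296, dn u = 0.9812281749531567
sn v = 0.5799017753759594, cn v = 0.8146864003503497, dn v = 0.9881928362417433
m = k² = 0.069806395681
D = 1 − m·sn²u·sn²v = 0.9874930944519887
cn(u+v) = (cn u·cn v − sn u·sn v·dn u·dn v)/D = -0.9672981165597757/0.9874930944519887 = -0.9795492464649383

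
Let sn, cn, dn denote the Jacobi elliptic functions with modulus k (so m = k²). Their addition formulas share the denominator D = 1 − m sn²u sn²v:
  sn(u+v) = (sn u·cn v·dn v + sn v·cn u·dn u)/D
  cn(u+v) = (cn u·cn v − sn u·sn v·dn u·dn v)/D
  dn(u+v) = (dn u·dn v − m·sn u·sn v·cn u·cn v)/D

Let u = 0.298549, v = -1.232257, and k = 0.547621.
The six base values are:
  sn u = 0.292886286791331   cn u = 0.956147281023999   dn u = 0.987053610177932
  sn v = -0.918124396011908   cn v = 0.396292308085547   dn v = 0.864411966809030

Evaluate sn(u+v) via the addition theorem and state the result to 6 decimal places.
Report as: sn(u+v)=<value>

sn(u+v)=-0.783149

m = k² = 0.299888759641
D = 1 − m·sn²u·sn²v = 0.9783149055045028
sn(u+v) = (sn u·cn v·dn v + sn v·cn u·dn u)/D = -0.766165927581561/0.9783149055045028 = -0.7831485785105771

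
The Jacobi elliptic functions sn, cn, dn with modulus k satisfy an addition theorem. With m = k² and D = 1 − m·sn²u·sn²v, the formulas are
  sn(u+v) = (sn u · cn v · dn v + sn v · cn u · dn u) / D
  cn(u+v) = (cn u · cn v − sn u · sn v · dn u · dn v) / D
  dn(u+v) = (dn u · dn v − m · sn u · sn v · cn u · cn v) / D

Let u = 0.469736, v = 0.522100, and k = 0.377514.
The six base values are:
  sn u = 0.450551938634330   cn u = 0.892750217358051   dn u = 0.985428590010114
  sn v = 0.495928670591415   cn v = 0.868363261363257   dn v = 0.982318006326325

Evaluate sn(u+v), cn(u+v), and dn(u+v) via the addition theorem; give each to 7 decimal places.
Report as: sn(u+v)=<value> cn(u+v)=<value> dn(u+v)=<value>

m = k² = 0.142516820196
D = 1 − m·sn²u·sn²v = 0.9928846825294606
sn(u+v) = (sn u·cn v·dn v + sn v·cn u·dn u)/D = 0.8206138751630338/0.9928846825294606 = 0.8264946469638832
cn(u+v) = (cn u·cn v − sn u·sn v·dn u·dn v)/D = 0.5589390491740012/0.9928846825294606 = 0.5629445785688375
dn(u+v) = (dn u·dn v − m·sn u·sn v·cn u·cn v)/D = 0.9433176292405384/0.9928846825294606 = 0.9500777339392065

sn(u+v)=0.8264946 cn(u+v)=0.5629446 dn(u+v)=0.9500777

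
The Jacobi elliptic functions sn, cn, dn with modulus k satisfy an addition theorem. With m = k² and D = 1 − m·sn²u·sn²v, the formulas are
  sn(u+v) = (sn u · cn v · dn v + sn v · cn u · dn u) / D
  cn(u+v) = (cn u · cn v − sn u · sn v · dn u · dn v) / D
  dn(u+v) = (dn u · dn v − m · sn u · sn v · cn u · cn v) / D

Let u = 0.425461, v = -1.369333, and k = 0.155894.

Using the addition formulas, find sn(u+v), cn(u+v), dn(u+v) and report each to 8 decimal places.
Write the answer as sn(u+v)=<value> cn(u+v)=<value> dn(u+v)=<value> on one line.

sn(u+v)=-0.80816212 cn(u+v)=0.58896008 dn(u+v)=0.99203181

sn u = 0.4124667302279419, cn u = 0.9109726650427389, dn u = 0.9979305436878632
sn v = -0.9783226956273128, cn v = 0.2070862217061006, dn v = 0.9883012117267295
m = k² = 0.024302939236
D = 1 − m·sn²u·sn²v = 0.9960426824045521
sn(u+v) = (sn u·cn v·dn v + sn v·cn u·dn u)/D = -0.8049639706472532/0.9960426824045521 = -0.8081621248438724
cn(u+v) = (cn u·cn v − sn u·sn v·dn u·dn v)/D = 0.5866293814082819/0.9960426824045521 = 0.5889600835097716
dn(u+v) = (dn u·dn v − m·sn u·sn v·cn u·cn v)/D = 0.9881060280600271/0.9960426824045521 = 0.9920318130088913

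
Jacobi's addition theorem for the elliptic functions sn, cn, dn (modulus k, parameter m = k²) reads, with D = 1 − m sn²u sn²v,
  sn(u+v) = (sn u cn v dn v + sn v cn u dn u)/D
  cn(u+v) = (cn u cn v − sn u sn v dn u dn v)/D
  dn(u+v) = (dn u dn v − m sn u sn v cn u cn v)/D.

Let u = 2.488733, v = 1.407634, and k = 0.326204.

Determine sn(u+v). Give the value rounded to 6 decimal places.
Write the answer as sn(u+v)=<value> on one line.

sn u = 0.6708578339388917, cn u = -0.7415859806137239, dn u = 0.9757615397160329
sn v = 0.9807672691026542, cn v = 0.1951808491039062, dn v = 0.9474411132775486
m = k² = 0.106409049616
D = 1 − m·sn²u·sn²v = 0.9539349567556738
sn(u+v) = (sn u·cn v·dn v + sn v·cn u·dn u)/D = -0.5856374466085052/0.9539349567556738 = -0.6139175867925567

sn(u+v)=-0.613918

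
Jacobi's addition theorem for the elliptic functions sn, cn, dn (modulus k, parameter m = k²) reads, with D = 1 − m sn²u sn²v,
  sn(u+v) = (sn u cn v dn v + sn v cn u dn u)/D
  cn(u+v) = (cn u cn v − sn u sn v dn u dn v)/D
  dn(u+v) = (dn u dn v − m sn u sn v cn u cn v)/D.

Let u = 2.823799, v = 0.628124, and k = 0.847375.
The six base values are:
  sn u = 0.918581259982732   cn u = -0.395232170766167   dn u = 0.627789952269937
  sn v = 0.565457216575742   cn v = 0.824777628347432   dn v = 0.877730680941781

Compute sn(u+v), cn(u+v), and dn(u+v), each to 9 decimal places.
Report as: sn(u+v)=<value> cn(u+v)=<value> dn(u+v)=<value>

sn(u+v)=0.650755897 cn(u+v)=-0.759287009 dn(u+v)=0.834218339

m = k² = 0.718044390625
D = 1 − m·sn²u·sn²v = 0.8062748712513184
sn(u+v) = (sn u·cn v·dn v + sn v·cn u·dn u)/D = 0.524688127089294/0.8062748712513184 = 0.6507558970242879
cn(u+v) = (cn u·cn v − sn u·sn v·dn u·dn v)/D = -0.612194035664232/0.8062748712513184 = -0.7592870092976136
dn(u+v) = (dn u·dn v − m·sn u·sn v·cn u·cn v)/D = 0.6726092837069376/0.8062748712513184 = 0.8342183387943926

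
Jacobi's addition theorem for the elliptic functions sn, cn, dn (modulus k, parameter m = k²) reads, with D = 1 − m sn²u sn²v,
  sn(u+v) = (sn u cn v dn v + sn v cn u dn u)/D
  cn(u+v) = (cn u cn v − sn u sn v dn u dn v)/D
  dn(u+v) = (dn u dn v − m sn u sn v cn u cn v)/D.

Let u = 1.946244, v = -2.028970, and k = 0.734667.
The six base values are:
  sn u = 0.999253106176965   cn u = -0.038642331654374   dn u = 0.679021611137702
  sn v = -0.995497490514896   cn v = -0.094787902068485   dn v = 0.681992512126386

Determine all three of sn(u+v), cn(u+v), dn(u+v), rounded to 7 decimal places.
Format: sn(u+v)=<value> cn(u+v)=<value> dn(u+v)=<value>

sn(u+v)=-0.0825810 cn(u+v)=0.9965844 dn(u+v)=0.9981579

m = k² = 0.539735600889
D = 1 − m·sn²u·sn²v = 0.4659124946276152
sn(u+v) = (sn u·cn v·dn v + sn v·cn u·dn u)/D = -0.03847551971957383/0.4659124946276152 = -0.08258100000156841
cn(u+v) = (cn u·cn v − sn u·sn v·dn u·dn v)/D = 0.4643211033675255/0.4659124946276152 = 0.9965843559070857
dn(u+v) = (dn u·dn v − m·sn u·sn v·cn u·cn v)/D = 0.4650542405181653/0.4659124946276152 = 0.9981579070762292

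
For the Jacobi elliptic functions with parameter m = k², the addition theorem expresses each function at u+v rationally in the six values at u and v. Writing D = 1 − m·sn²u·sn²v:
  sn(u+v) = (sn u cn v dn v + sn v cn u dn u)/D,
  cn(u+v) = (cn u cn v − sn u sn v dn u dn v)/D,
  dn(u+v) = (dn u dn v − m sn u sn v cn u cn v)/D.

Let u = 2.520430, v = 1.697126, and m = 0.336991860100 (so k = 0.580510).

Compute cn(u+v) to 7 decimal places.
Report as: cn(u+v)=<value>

sn u = 0.7905772033430063, cn u = -0.6123623809104792, dn u = 0.8884683098285243
sn v = 0.9994942814445425, cn v = 0.0317990779686733, dn v = 0.8144623378568769
m = k² = 0.3369918601
D = 1 − m·sn²u·sn²v = 0.7895889166953796
cn(u+v) = (cn u·cn v − sn u·sn v·dn u·dn v)/D = -0.5912638671098591/0.7895889166953796 = -0.7488249323261036

cn(u+v)=-0.7488249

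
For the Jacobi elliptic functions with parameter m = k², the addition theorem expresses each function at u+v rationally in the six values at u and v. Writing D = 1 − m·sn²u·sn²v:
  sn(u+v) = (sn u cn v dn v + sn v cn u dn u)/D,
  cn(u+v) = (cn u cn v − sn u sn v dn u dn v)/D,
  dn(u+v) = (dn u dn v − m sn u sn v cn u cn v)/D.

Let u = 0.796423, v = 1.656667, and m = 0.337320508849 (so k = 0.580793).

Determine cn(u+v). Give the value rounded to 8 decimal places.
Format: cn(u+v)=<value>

sn u = 0.697249108555602, cn u = 0.7168289060985323, dn u = 0.9143355527190485
sn v = 0.9978935070928921, cn v = 0.06487332658225675, dn v = 0.8149227698826185
m = k² = 0.337320508849
D = 1 − m·sn²u·sn²v = 0.8366996649266575
cn(u+v) = (cn u·cn v − sn u·sn v·dn u·dn v)/D = -0.4719318177930963/0.8366996649266575 = -0.5640396878065731

cn(u+v)=-0.56403969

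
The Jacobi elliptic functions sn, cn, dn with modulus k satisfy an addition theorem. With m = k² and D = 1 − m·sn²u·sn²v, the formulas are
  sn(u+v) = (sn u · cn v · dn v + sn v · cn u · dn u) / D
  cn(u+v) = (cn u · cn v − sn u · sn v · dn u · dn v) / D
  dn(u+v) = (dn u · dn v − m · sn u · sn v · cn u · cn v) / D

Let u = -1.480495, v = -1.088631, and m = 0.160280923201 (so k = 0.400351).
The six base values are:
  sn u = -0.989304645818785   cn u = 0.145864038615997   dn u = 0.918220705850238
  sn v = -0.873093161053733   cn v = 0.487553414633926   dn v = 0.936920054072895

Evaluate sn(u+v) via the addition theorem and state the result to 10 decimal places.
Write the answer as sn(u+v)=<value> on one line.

sn(u+v)=-0.6461141550

m = k² = 0.160280923201
D = 1 − m·sn²u·sn²v = 0.8804187455102833
sn(u+v) = (sn u·cn v·dn v + sn v·cn u·dn u)/D = -0.5688510138237988/0.8804187455102833 = -0.6461141550252857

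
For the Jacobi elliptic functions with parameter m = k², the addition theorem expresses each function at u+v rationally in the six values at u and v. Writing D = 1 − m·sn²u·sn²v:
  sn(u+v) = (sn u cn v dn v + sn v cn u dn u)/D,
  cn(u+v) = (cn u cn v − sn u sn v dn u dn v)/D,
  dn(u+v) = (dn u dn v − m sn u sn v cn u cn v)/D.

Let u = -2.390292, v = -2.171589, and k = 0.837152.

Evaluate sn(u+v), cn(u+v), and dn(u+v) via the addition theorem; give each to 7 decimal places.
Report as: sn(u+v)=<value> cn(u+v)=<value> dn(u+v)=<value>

sn u = -0.9849763365226616, cn u = -0.1726893641496098, dn u = 0.5657527884851581
sn v = -0.9986471295944245, cn v = -0.05199913992381812, dn v = 0.5486998203710111
m = k² = 0.700823471104
D = 1 − m·sn²u·sn²v = 0.3219146707688616
sn(u+v) = (sn u·cn v·dn v + sn v·cn u·dn u)/D = 0.1256705793518431/0.3219146707688616 = 0.390384753362409
cn(u+v) = (cn u·cn v − sn u·sn v·dn u·dn v)/D = -0.2963713224007962/0.3219146707688616 = -0.9206518040726207
dn(u+v) = (dn u·dn v − m·sn u·sn v·cn u·cn v)/D = 0.3042382026291397/0.3219146707688616 = 0.9450895850832044

sn(u+v)=0.3903848 cn(u+v)=-0.9206518 dn(u+v)=0.9450896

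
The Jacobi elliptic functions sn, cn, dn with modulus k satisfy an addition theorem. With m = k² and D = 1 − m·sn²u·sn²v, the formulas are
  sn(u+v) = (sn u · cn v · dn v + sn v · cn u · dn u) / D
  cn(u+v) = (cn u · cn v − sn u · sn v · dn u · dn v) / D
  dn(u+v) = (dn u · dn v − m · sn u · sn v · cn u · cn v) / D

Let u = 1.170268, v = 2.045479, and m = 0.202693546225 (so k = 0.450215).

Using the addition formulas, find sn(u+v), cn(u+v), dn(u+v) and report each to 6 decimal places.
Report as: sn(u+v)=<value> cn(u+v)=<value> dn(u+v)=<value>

sn u = 0.9040658079484535, cn u = 0.4273932789580459, dn u = 0.9134174694059784
sn v = 0.9410754108741142, cn v = -0.338196793373499, dn v = 0.9058090018942027
m = k² = 0.202693546225
D = 1 − m·sn²u·sn²v = 0.8532801542515541
sn(u+v) = (sn u·cn v·dn v + sn v·cn u·dn u)/D = 0.09043194971022885/0.8532801542515541 = 0.1059815457556848
cn(u+v) = (cn u·cn v − sn u·sn v·dn u·dn v)/D = -0.8484745630313041/0.8532801542515541 = -0.9943680968128632
dn(u+v) = (dn u·dn v − m·sn u·sn v·cn u·cn v)/D = 0.8523082813636855/0.8532801542515541 = 0.9988610154788834

sn(u+v)=0.105982 cn(u+v)=-0.994368 dn(u+v)=0.998861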